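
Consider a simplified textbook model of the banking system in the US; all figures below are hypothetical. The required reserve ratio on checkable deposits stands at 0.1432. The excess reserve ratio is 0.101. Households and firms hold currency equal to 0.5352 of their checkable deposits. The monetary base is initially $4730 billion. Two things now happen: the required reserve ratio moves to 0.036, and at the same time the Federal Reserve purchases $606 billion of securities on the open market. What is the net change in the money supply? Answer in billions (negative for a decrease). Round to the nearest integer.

$2870 billion

Before: m₁ = (1 + 0.5352) / (0.1432 + 0.101 + 0.5352) ≈ 1.96972, MB₁ = 4730, so M₁ = 1.96972 × 4730 = 9316.7756 billion.
After: m₂ = (1 + 0.5352) / (0.036 + 0.101 + 0.5352) ≈ 2.28384, MB₂ = 4730 + 606 = 5336, so M₂ = 2.28384 × 5336 ≈ 12186.5702 billion.
ΔM = M₂ − M₁ = 12186.5702 − 9316.7756 = 2869.7946 billion.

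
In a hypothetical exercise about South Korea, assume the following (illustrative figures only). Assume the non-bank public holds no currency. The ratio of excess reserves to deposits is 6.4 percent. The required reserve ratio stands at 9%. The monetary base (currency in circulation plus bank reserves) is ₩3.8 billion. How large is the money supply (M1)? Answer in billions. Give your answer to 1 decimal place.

₩24.7 billion

The money multiplier is m = 1 / (rr + e) = 1 / (0.09 + 0.064) ≈ 6.4935.
So M = m × MB = 6.4935 × 3.8 = 24.6753 billion.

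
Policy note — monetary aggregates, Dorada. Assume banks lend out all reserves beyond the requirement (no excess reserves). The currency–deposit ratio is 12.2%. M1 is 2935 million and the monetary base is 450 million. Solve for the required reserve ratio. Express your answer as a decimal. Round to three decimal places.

0.050

Using m = M/MB = 2935/450 ≈ 6.522222. Since m = (1 + c)/(c + rr + e), the denominator satisfies c + rr + e = (1 + c)/m = (1 + 0.122) / 6.522222 ≈ 0.172027.
With c = 0.122 and e = 0, the required reserve ratio is 0.172027 − 0.122 − 0 = 0.050027.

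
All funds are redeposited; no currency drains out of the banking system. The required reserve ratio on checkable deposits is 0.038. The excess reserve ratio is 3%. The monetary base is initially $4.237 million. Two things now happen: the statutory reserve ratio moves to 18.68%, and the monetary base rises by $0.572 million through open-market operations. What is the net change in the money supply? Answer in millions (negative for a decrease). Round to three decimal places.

Before: m₁ = 1 / (0.038 + 0.03) ≈ 14.70588, MB₁ = 4.237, so M₁ = 14.70588 × 4.237 ≈ 62.3088 million.
After: m₂ = 1 / (0.1868 + 0.03) ≈ 4.61255, MB₂ = 4.237 + 0.572 = 4.809, so M₂ = 4.61255 × 4.809 ≈ 22.1818 million.
ΔM = M₂ − M₁ = 22.1818 − 62.3088 = -40.127 million.

-40.127 million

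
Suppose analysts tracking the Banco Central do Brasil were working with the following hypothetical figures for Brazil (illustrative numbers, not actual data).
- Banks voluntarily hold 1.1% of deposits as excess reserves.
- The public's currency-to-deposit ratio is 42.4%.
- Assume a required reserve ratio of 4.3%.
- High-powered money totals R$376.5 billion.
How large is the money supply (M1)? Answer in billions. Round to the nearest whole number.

The money multiplier is m = (1 + c) / (rr + e + c) = (1 + 0.424) / (0.043 + 0.011 + 0.424) ≈ 2.9791.
So M = m × MB = 2.9791 × 376.5 ≈ 1121.6311 billion.

R$1122 billion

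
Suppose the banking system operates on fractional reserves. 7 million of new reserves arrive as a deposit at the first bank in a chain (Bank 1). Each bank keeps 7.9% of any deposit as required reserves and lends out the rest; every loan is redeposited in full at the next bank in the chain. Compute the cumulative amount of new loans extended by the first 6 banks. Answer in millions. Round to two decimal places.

31.80 million

Bank i lends (1 − rr)^i of the original deposit: Bank 1 lends 7·0.9210 = 6.4470, Bank 2 lends 7·0.9210² ≈ 5.9377, and so on.
Summing a geometric series: total = 7·[0.9210·(1 − 0.9210^6) / (1 − 0.9210)] ≈ 31.8008 million.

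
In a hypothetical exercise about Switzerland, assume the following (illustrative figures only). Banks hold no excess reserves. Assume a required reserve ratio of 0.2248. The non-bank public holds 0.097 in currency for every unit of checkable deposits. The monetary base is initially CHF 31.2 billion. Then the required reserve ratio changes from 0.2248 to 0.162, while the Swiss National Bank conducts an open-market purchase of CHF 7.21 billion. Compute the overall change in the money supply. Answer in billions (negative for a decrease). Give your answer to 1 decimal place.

CHF 56.3 billion

Before: m₁ = (1 + 0.097) / (0.2248 + 0.097) ≈ 3.4089, MB₁ = 31.2, so M₁ = 3.4089 × 31.2 ≈ 106.3577 billion.
After: m₂ = (1 + 0.097) / (0.162 + 0.097) ≈ 4.2355, MB₂ = 31.2 + 7.21 = 38.41, so M₂ = 4.2355 × 38.41 ≈ 162.6856 billion.
ΔM = M₂ − M₁ = 162.6856 − 106.3577 = 56.3279 billion.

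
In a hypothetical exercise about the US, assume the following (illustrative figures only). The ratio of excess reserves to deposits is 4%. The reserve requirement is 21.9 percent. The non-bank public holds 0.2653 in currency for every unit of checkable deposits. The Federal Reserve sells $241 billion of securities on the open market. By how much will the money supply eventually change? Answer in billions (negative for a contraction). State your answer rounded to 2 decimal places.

-581.61 billion

The money multiplier is m = (1 + c) / (rr + e + c) = (1 + 0.2653) / (0.219 + 0.04 + 0.2653) ≈ 2.413313.
The sale removes 241 billion of base, so ΔM = m × ΔMB = 2.413313 × (−241) ≈ -581.6084 billion.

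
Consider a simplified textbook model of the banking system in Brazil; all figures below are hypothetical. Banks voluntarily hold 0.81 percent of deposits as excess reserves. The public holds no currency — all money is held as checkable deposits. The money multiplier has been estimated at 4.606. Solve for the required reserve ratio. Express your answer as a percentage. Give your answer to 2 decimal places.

20.90%

Using m = 4.606. Since m = (1 + c)/(c + rr + e), the denominator satisfies c + rr + e = (1 + c)/m = (1 + 0) / 4.606 ≈ 0.217108.
With c = 0 and e = 0.0081, the required reserve ratio is 0.217108 − 0 − 0.0081 = 0.209008.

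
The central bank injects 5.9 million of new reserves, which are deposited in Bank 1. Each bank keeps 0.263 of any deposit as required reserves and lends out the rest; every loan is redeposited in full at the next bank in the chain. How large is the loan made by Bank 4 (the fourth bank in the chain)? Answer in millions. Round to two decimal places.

Each bank lends a fraction (1 − rr) = 0.7370 of the deposit it receives, so Bank 4 receives 5.9·0.7370^3 and lends 5.9·0.7370^4 ≈ 1.7407 million.

1.74 million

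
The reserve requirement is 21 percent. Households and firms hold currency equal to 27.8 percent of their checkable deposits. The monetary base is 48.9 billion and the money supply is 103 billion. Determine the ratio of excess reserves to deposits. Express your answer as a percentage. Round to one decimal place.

Using m = M/MB = 103/48.9 ≈ 2.106339. Since m = (1 + c)/(c + rr + e), the denominator satisfies c + rr + e = (1 + c)/m = (1 + 0.278) / 2.106339 ≈ 0.606740.
With c = 0.278 and rr = 0.21, the ratio of excess reserves to deposits is 0.606740 − 0.278 − 0.21 = 0.11874.

11.9%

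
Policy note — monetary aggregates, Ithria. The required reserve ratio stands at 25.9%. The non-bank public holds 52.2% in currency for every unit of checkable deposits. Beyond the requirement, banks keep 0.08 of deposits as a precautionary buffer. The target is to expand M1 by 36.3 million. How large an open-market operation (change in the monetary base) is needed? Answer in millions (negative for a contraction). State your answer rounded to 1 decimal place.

The money multiplier is m = (1 + c) / (rr + e + c) = (1 + 0.522) / (0.259 + 0.08 + 0.522) ≈ 1.7677.
ΔMB = ΔM / m = (+36.3) / 1.7677 ≈ 20.5352 million.

20.5 million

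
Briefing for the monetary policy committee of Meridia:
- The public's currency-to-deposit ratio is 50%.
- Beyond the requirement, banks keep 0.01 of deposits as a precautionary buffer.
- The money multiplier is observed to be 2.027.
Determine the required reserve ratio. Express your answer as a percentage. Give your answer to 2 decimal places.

Using m = 2.027. Since m = (1 + c)/(c + rr + e), the denominator satisfies c + rr + e = (1 + c)/m = (1 + 0.5) / 2.027 ≈ 0.740010.
With c = 0.5 and e = 0.01, the required reserve ratio is 0.740010 − 0.5 − 0.01 = 0.23001.

23.00%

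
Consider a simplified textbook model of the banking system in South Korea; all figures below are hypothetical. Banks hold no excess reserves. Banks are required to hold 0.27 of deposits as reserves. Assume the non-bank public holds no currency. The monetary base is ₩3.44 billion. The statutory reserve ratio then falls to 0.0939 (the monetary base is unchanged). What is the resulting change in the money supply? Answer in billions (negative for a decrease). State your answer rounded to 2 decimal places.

₩23.89 billion

Initially m₁ = 1 / (0.27) ≈ 3.7037, so M₁ = 3.7037 × 3.44 ≈ 12.7407 billion.
After the change m₂ = 1 / (0.0939) ≈ 10.6496, so M₂ = 10.6496 × 3.44 ≈ 36.6346 billion.
ΔM = M₂ − M₁ = 36.6346 − 12.7407 = 23.8939 billion.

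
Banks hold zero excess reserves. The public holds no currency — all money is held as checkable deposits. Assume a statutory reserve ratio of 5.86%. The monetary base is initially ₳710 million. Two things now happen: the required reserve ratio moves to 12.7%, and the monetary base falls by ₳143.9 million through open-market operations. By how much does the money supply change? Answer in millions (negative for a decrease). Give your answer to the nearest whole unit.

-7659 million

Before: m₁ = 1 / (0.0586) ≈ 17.0648, MB₁ = 710, so M₁ = 17.0648 × 710 = 12116.008 million.
After: m₂ = 1 / (0.127) ≈ 7.8740, MB₂ = 710 − 143.9 = 566.1, so M₂ = 7.8740 × 566.1 = 4457.4714 million.
ΔM = M₂ − M₁ = 4457.4714 − 12116.008 = -7658.5366 million.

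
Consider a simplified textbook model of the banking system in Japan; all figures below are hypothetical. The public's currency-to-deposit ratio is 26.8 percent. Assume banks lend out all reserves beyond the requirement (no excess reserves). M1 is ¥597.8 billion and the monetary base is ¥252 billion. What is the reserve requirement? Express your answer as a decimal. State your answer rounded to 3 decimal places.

Using m = M/MB = 597.8/252 ≈ 2.372222. Since m = (1 + c)/(c + rr + e), the denominator satisfies c + rr + e = (1 + c)/m = (1 + 0.268) / 2.372222 ≈ 0.534520.
With c = 0.268 and e = 0, the reserve requirement is 0.534520 − 0.268 − 0 = 0.26652.

0.267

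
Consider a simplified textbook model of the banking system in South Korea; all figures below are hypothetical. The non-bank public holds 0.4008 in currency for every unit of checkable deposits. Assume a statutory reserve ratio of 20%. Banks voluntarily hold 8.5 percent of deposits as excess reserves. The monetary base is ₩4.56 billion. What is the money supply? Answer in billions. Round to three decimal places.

The money multiplier is m = (1 + c) / (rr + e + c) = (1 + 0.4008) / (0.2 + 0.085 + 0.4008) ≈ 2.04258.
So M = m × MB = 2.04258 × 4.56 ≈ 9.3142 billion.

₩9.314 billion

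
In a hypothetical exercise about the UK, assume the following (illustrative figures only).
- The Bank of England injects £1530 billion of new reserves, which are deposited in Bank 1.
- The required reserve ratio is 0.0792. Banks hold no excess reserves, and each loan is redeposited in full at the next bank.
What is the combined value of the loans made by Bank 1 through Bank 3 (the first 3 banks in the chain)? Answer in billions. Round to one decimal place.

£3900.6 billion

Bank i lends (1 − rr)^i of the original deposit: Bank 1 lends 1530·0.9208 = 1408.8240, Bank 2 lends 1530·0.9208² ≈ 1297.2451, and so on.
Summing a geometric series: total = 1530·[0.9208·(1 − 0.9208^3) / (1 − 0.9208)] ≈ 3900.5725 billion.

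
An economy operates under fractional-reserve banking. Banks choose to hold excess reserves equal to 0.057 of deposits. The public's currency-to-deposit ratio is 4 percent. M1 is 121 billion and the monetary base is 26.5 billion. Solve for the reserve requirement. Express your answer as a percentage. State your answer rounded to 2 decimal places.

13.08%

Using m = M/MB = 121/26.5 ≈ 4.566038. Since m = (1 + c)/(c + rr + e), the denominator satisfies c + rr + e = (1 + c)/m = (1 + 0.04) / 4.566038 ≈ 0.227769.
With c = 0.04 and e = 0.057, the reserve requirement is 0.227769 − 0.04 − 0.057 = 0.130769.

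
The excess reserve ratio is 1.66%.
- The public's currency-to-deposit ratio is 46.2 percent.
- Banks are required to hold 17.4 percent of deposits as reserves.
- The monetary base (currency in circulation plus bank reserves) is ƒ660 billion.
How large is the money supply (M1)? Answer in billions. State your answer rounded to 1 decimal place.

The money multiplier is m = (1 + c) / (rr + e + c) = (1 + 0.462) / (0.174 + 0.0166 + 0.462) ≈ 2.24027.
So M = m × MB = 2.24027 × 660 = 1478.5782 billion.

ƒ1478.6 billion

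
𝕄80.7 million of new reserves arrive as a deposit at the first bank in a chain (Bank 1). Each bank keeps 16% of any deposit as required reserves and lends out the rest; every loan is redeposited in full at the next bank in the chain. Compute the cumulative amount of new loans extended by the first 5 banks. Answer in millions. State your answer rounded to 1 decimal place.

Bank i lends (1 − rr)^i of the original deposit: Bank 1 lends 80.7·0.8400 = 67.7880, Bank 2 lends 80.7·0.8400² ≈ 56.9419, and so on.
Summing a geometric series: total = 80.7·[0.8400·(1 − 0.8400^5) / (1 − 0.8400)] ≈ 246.4891 million.

𝕄246.5 million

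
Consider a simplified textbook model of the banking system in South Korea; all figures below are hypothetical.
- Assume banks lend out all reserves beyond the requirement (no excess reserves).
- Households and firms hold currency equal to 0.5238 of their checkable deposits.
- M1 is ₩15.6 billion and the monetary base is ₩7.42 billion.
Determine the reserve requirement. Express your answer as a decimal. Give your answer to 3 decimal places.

Using m = M/MB = 15.6/7.42 ≈ 2.102426. Since m = (1 + c)/(c + rr + e), the denominator satisfies c + rr + e = (1 + c)/m = (1 + 0.5238) / 2.102426 ≈ 0.724782.
With c = 0.5238 and e = 0, the reserve requirement is 0.724782 − 0.5238 − 0 = 0.200982.

0.201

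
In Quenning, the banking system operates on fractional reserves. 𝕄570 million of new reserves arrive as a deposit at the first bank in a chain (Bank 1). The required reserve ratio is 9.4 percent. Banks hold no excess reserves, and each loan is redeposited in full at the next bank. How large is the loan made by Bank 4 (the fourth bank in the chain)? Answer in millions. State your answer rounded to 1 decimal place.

𝕄384.0 million

Each bank lends a fraction (1 − rr) = 0.9060 of the deposit it receives, so Bank 4 receives 570·0.9060^3 and lends 570·0.9060^4 ≈ 384.0499 million.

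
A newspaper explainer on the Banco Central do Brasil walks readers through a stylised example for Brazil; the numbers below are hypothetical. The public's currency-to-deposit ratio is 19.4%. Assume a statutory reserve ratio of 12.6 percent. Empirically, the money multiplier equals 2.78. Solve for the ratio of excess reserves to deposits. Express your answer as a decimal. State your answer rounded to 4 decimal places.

0.1095

Using m = 2.78. Since m = (1 + c)/(c + rr + e), the denominator satisfies c + rr + e = (1 + c)/m = (1 + 0.194) / 2.78 ≈ 0.429496.
With c = 0.194 and rr = 0.126, the ratio of excess reserves to deposits is 0.429496 − 0.194 − 0.126 = 0.109496.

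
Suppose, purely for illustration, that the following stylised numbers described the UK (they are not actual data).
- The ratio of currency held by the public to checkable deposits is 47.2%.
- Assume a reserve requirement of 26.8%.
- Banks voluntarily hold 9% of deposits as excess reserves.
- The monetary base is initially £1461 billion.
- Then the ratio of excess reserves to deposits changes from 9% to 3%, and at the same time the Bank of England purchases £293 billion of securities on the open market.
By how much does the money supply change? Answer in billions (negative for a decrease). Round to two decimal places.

Before: m₁ = (1 + 0.472) / (0.268 + 0.09 + 0.472) ≈ 1.7734940, MB₁ = 1461, so M₁ = 1.7734940 × 1461 ≈ 2591.0747 billion.
After: m₂ = (1 + 0.472) / (0.268 + 0.03 + 0.472) ≈ 1.9116883, MB₂ = 1461 + 293 = 1754, so M₂ = 1.9116883 × 1754 ≈ 3353.1013 billion.
ΔM = M₂ − M₁ = 3353.1013 − 2591.0747 = 762.0266 billion.

£762.03 billion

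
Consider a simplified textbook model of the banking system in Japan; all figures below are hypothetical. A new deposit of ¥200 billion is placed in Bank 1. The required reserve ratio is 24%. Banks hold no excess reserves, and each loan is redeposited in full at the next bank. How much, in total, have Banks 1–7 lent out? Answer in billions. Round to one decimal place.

Bank i lends (1 − rr)^i of the original deposit: Bank 1 lends 200·0.7600 = 152.0000, Bank 2 lends 200·0.7600² = 115.5200, and so on.
Summing a geometric series: total = 200·[0.7600·(1 − 0.7600^7) / (1 − 0.7600)] ≈ 540.5804 billion.

¥540.6 billion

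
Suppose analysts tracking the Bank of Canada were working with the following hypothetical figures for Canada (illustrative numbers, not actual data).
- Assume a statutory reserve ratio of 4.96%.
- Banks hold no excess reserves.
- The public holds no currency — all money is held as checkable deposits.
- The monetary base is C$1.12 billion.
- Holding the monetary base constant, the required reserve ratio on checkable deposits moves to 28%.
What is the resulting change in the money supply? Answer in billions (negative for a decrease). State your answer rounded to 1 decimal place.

-18.6 billion

Initially m₁ = 1 / (0.0496) ≈ 20.1613, so M₁ = 20.1613 × 1.12 ≈ 22.5807 billion.
After the change m₂ = 1 / (0.28) ≈ 3.5714, so M₂ = 3.5714 × 1.12 ≈ 4 billion.
ΔM = M₂ − M₁ = 4 − 22.5807 = -18.5807 billion.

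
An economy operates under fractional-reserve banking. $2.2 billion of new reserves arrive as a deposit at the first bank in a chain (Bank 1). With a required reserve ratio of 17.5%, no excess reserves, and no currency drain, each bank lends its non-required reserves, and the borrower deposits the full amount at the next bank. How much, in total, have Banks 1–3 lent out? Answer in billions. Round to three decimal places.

$4.548 billion

Bank i lends (1 − rr)^i of the original deposit: Bank 1 lends 2.2·0.8250 = 1.8150, Bank 2 lends 2.2·0.8250² ≈ 1.4974, and so on.
Summing a geometric series: total = 2.2·[0.8250·(1 − 0.8250^3) / (1 − 0.8250)] ≈ 4.5477 billion.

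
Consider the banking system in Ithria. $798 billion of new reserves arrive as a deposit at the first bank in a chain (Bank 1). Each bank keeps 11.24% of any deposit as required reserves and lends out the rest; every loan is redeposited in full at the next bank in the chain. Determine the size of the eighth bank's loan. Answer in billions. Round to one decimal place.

$307.4 billion

Each bank lends a fraction (1 − rr) = 0.8876 of the deposit it receives, so Bank 8 receives 798·0.8876^7 and lends 798·0.8876^8 ≈ 307.4265 billion.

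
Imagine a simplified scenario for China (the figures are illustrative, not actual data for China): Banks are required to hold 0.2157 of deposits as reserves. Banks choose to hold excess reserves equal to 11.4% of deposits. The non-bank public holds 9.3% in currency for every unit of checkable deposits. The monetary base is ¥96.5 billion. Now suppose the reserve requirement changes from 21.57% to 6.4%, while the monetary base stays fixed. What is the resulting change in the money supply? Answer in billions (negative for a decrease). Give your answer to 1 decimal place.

¥139.7 billion

Initially m₁ = (1 + 0.093) / (0.2157 + 0.114 + 0.093) ≈ 2.5858, so M₁ = 2.5858 × 96.5 = 249.5297 billion.
After the change m₂ = (1 + 0.093) / (0.064 + 0.114 + 0.093) ≈ 4.0332, so M₂ = 4.0332 × 96.5 = 389.2038 billion.
ΔM = M₂ − M₁ = 389.2038 − 249.5297 = 139.6741 billion.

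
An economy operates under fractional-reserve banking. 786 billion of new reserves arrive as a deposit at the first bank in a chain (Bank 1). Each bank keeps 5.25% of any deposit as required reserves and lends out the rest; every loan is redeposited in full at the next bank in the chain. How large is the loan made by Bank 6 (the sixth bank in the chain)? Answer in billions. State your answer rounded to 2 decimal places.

Each bank lends a fraction (1 − rr) = 0.9475 of the deposit it receives, so Bank 6 receives 786·0.9475^5 and lends 786·0.9475^6 ≈ 568.7192 billion.

568.72 billion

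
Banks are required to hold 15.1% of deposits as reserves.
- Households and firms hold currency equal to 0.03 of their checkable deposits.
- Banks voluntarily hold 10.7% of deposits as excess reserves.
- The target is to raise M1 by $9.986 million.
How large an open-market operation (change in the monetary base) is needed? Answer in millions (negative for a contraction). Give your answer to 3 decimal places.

$2.792 million

The money multiplier is m = (1 + c) / (rr + e + c) = (1 + 0.03) / (0.151 + 0.107 + 0.03) ≈ 3.57639.
ΔMB = ΔM / m = (+9.986) / 3.57639 ≈ 2.7922 million.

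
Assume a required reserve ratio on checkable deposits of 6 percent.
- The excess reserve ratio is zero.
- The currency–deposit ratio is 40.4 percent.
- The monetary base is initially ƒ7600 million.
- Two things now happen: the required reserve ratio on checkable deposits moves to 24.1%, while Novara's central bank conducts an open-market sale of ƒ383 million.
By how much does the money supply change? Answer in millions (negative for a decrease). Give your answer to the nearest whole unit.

-7287 million

Before: m₁ = (1 + 0.404) / (0.06 + 0.404) ≈ 3.02586, MB₁ = 7600, so M₁ = 3.02586 × 7600 = 22996.536 million.
After: m₂ = (1 + 0.404) / (0.241 + 0.404) ≈ 2.17674, MB₂ = 7600 − 383 = 7217, so M₂ = 2.17674 × 7217 ≈ 15709.5326 million.
ΔM = M₂ − M₁ = 15709.5326 − 22996.536 = -7287.0034 million.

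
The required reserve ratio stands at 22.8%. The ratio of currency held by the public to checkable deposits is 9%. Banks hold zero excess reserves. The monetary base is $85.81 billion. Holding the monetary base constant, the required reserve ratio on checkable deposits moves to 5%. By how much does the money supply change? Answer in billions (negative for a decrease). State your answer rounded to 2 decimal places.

Initially m₁ = (1 + 0.09) / (0.228 + 0.09) ≈ 3.42767, so M₁ = 3.42767 × 85.81 ≈ 294.1284 billion.
After the change m₂ = (1 + 0.09) / (0.05 + 0.09) ≈ 7.78571, so M₂ = 7.78571 × 85.81 ≈ 668.0918 billion.
ΔM = M₂ − M₁ = 668.0918 − 294.1284 = 373.9634 billion.

$373.96 billion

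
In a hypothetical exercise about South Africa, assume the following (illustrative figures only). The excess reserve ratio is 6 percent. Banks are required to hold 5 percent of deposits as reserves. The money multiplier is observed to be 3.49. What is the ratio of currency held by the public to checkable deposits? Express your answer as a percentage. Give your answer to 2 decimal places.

Using m = 3.49. From m = (1 + c)/(c + rr + e), rearranging gives 1 + c = m·(c + rr + e), so c·(1 − m) = m·(rr + e) − 1.
Hence c = [m·(rr + e) − 1]/(1 − m) = [3.49 × (0.05 + 0.06) − 1] / (1 − 3.49) ≈ 0.247430.

24.74%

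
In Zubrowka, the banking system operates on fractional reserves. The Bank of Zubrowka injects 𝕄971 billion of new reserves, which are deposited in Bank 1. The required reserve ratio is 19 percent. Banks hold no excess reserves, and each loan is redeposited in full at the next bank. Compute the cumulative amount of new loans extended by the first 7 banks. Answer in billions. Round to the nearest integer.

Bank i lends (1 − rr)^i of the original deposit: Bank 1 lends 971·0.8100 = 786.5100, Bank 2 lends 971·0.8100² = 637.0731, and so on.
Summing a geometric series: total = 971·[0.8100·(1 − 0.8100^7) / (1 − 0.8100)] ≈ 3192.5355 billion.

𝕄3193 billion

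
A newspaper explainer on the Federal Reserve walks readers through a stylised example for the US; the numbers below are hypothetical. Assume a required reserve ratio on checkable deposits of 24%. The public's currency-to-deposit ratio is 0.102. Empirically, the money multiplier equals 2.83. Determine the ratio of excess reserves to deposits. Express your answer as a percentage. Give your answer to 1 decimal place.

4.7%

Using m = 2.83. Since m = (1 + c)/(c + rr + e), the denominator satisfies c + rr + e = (1 + c)/m = (1 + 0.102) / 2.83 ≈ 0.389399.
With c = 0.102 and rr = 0.24, the ratio of excess reserves to deposits is 0.389399 − 0.102 − 0.24 = 0.047399.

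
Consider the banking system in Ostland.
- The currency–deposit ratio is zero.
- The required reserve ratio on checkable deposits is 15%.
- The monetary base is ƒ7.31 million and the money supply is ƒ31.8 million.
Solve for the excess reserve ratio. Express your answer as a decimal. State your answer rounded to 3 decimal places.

0.080

Using m = M/MB = 31.8/7.31 ≈ 4.350205. Since m = (1 + c)/(c + rr + e), the denominator satisfies c + rr + e = (1 + c)/m = (1 + 0) / 4.350205 ≈ 0.229874.
With c = 0 and rr = 0.15, the excess reserve ratio is 0.229874 − 0 − 0.15 = 0.079874.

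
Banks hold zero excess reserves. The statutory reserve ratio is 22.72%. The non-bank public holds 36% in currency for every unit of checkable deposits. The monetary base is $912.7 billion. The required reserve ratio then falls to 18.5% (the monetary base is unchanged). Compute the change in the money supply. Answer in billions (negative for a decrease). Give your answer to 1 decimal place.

$163.7 billion

Initially m₁ = (1 + 0.36) / (0.2272 + 0.36) ≈ 2.31608, so M₁ = 2.31608 × 912.7 ≈ 2113.8862 billion.
After the change m₂ = (1 + 0.36) / (0.185 + 0.36) ≈ 2.49541, so M₂ = 2.49541 × 912.7 ≈ 2277.5607 billion.
ΔM = M₂ − M₁ = 2277.5607 − 2113.8862 = 163.6745 billion.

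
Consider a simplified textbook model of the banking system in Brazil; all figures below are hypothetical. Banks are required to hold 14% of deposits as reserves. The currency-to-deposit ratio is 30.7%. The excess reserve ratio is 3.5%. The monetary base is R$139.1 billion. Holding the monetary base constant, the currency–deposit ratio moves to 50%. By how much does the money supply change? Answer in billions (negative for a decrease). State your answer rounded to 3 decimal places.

-68.075 billion

Initially m₁ = (1 + 0.307) / (0.14 + 0.035 + 0.307) ≈ 2.7116183, so M₁ = 2.7116183 × 139.1 ≈ 377.1861 billion.
After the change m₂ = (1 + 0.5) / (0.14 + 0.035 + 0.5) ≈ 2.2222222, so M₂ = 2.2222222 × 139.1 ≈ 309.1111 billion.
ΔM = M₂ − M₁ = 309.1111 − 377.1861 = -68.075 billion.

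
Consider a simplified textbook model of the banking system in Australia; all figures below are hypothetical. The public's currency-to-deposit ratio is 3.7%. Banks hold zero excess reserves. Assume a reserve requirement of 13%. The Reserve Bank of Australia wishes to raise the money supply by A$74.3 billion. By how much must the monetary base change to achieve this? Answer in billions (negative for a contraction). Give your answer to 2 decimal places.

The money multiplier is m = (1 + c) / (rr + c) = (1 + 0.037) / (0.13 + 0.037) ≈ 6.20958.
ΔMB = ΔM / m = (+74.3) / 6.20958 ≈ 11.9654 billion.

A$11.97 billion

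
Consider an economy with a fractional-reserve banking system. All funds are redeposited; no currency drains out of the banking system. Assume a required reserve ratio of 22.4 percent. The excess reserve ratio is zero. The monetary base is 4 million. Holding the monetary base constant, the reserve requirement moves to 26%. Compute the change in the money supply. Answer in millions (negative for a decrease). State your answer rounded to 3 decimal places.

-2.473 million

Initially m₁ = 1 / (0.224) ≈ 4.46429, so M₁ = 4.46429 × 4 ≈ 17.8572 million.
After the change m₂ = 1 / (0.26) ≈ 3.84615, so M₂ = 3.84615 × 4 = 15.3846 million.
ΔM = M₂ − M₁ = 15.3846 − 17.8572 = -2.4726 million.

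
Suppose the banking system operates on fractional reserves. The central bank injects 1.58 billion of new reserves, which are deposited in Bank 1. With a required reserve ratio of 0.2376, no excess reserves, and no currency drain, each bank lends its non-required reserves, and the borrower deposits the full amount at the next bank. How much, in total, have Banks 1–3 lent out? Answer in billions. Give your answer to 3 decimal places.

2.823 billion

Bank i lends (1 − rr)^i of the original deposit: Bank 1 lends 1.58·0.7624 ≈ 1.2046, Bank 2 lends 1.58·0.7624² ≈ 0.9184, and so on.
Summing a geometric series: total = 1.58·[0.7624·(1 − 0.7624^3) / (1 − 0.7624)] ≈ 2.8231 billion.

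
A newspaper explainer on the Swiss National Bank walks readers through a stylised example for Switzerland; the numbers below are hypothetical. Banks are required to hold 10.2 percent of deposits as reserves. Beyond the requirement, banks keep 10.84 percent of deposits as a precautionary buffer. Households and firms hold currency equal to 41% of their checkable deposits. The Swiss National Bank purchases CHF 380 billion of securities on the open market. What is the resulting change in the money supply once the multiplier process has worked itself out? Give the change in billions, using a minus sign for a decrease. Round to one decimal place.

The money multiplier is m = (1 + c) / (rr + e + c) = (1 + 0.41) / (0.102 + 0.1084 + 0.41) ≈ 2.27273.
The purchase adds 380 billion of base, so ΔM = m × ΔMB = 2.27273 × (+380) = 863.6374 billion.

CHF 863.6 billion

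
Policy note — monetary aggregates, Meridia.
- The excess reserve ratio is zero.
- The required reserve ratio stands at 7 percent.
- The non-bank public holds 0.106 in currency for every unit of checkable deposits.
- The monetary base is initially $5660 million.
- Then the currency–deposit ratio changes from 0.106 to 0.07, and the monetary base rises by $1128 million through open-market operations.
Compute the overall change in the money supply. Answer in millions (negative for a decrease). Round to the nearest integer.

Before: m₁ = (1 + 0.106) / (0.07 + 0.106) ≈ 6.28409, MB₁ = 5660, so M₁ = 6.28409 × 5660 = 35567.9494 million.
After: m₂ = (1 + 0.07) / (0.07 + 0.07) ≈ 7.64286, MB₂ = 5660 + 1128 = 6788, so M₂ = 7.64286 × 6788 ≈ 51879.7337 million.
ΔM = M₂ − M₁ = 51879.7337 − 35567.9494 = 16311.7843 million.

$16312 million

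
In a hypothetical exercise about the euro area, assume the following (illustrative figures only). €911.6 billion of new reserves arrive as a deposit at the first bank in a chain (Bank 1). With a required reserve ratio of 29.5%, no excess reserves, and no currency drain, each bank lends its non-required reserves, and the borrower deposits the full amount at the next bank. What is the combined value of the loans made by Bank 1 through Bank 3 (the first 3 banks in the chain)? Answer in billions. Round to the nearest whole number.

Bank i lends (1 − rr)^i of the original deposit: Bank 1 lends 911.6·0.7050 = 642.6780, Bank 2 lends 911.6·0.7050² ≈ 453.0880, and so on.
Summing a geometric series: total = 911.6·[0.7050·(1 − 0.7050^3) / (1 − 0.7050)] ≈ 1415.1930 billion.

€1415 billion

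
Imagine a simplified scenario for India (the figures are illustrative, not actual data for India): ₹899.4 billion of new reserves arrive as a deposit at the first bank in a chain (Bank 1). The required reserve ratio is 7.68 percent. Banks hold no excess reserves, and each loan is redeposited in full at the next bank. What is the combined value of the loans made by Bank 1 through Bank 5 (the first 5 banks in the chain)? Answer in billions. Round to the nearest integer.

Bank i lends (1 − rr)^i of the original deposit: Bank 1 lends 899.4·0.9232 ≈ 830.3261, Bank 2 lends 899.4·0.9232² ≈ 766.5570, and so on.
Summing a geometric series: total = 899.4·[0.9232·(1 − 0.9232^5) / (1 − 0.9232)] ≈ 3561.0629 billion.

₹3561 billion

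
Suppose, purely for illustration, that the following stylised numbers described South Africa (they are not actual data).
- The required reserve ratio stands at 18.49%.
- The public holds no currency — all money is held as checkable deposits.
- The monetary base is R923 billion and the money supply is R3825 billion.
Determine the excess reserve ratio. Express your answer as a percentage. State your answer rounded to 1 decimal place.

5.6%

Using m = M/MB = 3825/923 ≈ 4.144095. Since m = (1 + c)/(c + rr + e), the denominator satisfies c + rr + e = (1 + c)/m = (1 + 0) / 4.144095 ≈ 0.241307.
With c = 0 and rr = 0.1849, the excess reserve ratio is 0.241307 − 0 − 0.1849 = 0.056407.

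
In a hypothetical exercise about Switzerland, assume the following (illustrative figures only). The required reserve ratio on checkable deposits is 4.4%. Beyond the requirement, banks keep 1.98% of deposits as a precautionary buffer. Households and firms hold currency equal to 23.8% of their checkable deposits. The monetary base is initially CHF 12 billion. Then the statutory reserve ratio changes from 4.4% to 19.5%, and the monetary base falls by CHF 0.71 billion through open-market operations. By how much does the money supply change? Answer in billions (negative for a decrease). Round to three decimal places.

-18.357 billion

Before: m₁ = (1 + 0.238) / (0.044 + 0.0198 + 0.238) ≈ 4.102054, MB₁ = 12, so M₁ = 4.102054 × 12 ≈ 49.2246 billion.
After: m₂ = (1 + 0.238) / (0.195 + 0.0198 + 0.238) ≈ 2.734099, MB₂ = 12 − 0.71 = 11.29, so M₂ = 2.734099 × 11.29 ≈ 30.868 billion.
ΔM = M₂ − M₁ = 30.868 − 49.2246 = -18.3566 billion.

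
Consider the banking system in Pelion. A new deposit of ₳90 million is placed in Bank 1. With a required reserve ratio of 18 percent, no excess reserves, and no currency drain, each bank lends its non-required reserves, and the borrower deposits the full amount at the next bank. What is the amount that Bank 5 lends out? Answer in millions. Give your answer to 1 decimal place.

Each bank lends a fraction (1 − rr) = 0.8200 of the deposit it receives, so Bank 5 receives 90·0.8200^4 and lends 90·0.8200^5 ≈ 33.3666 million.

₳33.4 million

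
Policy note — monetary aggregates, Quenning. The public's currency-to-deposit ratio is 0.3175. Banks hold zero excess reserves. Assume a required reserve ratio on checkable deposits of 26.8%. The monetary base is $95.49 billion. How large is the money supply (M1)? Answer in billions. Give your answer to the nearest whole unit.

$215 billion

The money multiplier is m = (1 + c) / (rr + c) = (1 + 0.3175) / (0.268 + 0.3175) ≈ 2.2502.
So M = m × MB = 2.2502 × 95.49 ≈ 214.8716 billion.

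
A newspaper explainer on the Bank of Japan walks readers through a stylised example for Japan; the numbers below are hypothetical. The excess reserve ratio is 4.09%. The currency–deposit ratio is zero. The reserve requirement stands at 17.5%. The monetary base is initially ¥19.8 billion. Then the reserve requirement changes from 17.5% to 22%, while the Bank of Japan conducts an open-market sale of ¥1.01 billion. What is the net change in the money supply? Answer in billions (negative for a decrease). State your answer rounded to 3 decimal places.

-19.689 billion

Before: m₁ = 1 / (0.175 + 0.0409) ≈ 4.631774, MB₁ = 19.8, so M₁ = 4.631774 × 19.8 ≈ 91.7091 billion.
After: m₂ = 1 / (0.22 + 0.0409) ≈ 3.832886, MB₂ = 19.8 − 1.01 = 18.79, so M₂ = 3.832886 × 18.79 ≈ 72.0199 billion.
ΔM = M₂ − M₁ = 72.0199 − 91.7091 = -19.6892 billion.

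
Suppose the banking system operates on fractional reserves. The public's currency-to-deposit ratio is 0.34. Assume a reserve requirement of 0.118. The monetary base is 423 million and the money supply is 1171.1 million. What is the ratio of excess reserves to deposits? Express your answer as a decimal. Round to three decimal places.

0.026

Using m = M/MB = 1171.1/423 ≈ 2.768558. Since m = (1 + c)/(c + rr + e), the denominator satisfies c + rr + e = (1 + c)/m = (1 + 0.34) / 2.768558 ≈ 0.484006.
With c = 0.34 and rr = 0.118, the ratio of excess reserves to deposits is 0.484006 − 0.34 − 0.118 = 0.026006.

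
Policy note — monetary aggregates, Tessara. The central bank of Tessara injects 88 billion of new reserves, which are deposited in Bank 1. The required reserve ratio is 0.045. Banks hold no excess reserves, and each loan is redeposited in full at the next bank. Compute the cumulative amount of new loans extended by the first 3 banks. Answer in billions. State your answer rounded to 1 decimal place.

Bank i lends (1 − rr)^i of the original deposit: Bank 1 lends 88·0.9550 = 84.0400, Bank 2 lends 88·0.9550² = 80.2582, and so on.
Summing a geometric series: total = 88·[0.9550·(1 − 0.9550^3) / (1 − 0.9550)] ≈ 240.9448 billion.

240.9 billion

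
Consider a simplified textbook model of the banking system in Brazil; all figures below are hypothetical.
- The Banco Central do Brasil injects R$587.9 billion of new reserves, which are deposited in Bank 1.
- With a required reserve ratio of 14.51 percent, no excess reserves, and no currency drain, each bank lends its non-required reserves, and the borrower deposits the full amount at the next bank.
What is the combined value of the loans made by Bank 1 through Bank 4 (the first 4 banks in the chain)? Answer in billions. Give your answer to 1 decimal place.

Bank i lends (1 − rr)^i of the original deposit: Bank 1 lends 587.9·0.8549 ≈ 502.5957, Bank 2 lends 587.9·0.8549² ≈ 429.6691, and so on.
Summing a geometric series: total = 587.9·[0.8549·(1 − 0.8549^4) / (1 − 0.8549)] ≈ 1613.6142 billion.

R$1613.6 billion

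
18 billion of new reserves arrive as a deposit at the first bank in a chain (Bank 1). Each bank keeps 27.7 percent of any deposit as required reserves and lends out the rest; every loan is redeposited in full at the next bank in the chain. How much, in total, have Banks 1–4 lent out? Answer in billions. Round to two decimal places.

34.14 billion

Bank i lends (1 − rr)^i of the original deposit: Bank 1 lends 18·0.7230 = 13.0140, Bank 2 lends 18·0.7230² ≈ 9.4091, and so on.
Summing a geometric series: total = 18·[0.7230·(1 − 0.7230^4) / (1 − 0.7230)] ≈ 34.1443 billion.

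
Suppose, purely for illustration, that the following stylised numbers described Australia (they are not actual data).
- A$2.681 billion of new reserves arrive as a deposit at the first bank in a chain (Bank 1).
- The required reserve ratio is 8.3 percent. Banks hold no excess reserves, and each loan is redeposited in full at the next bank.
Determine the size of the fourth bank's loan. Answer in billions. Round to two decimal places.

A$1.90 billion

Each bank lends a fraction (1 − rr) = 0.9170 of the deposit it receives, so Bank 4 receives 2.681·0.9170^3 and lends 2.681·0.9170^4 ≈ 1.8957 billion.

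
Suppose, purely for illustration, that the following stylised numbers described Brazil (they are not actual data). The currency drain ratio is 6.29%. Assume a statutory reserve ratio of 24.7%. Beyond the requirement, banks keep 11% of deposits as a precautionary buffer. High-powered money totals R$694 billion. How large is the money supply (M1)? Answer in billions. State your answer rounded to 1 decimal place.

The money multiplier is m = (1 + c) / (rr + e + c) = (1 + 0.0629) / (0.247 + 0.11 + 0.0629) ≈ 2.53132.
So M = m × MB = 2.53132 × 694 ≈ 1756.7361 billion.

R$1756.7 billion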